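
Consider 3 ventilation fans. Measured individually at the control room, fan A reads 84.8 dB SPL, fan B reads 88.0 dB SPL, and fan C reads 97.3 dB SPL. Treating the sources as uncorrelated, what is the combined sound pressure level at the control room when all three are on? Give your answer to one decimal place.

98.0 dB SPL

Incoherent sources sum as intensities:
L_total = 10·log₁₀(10^(84.8/10) + 10^(88.0/10) + 10^(97.3/10)) = 10·log₁₀(6303000000) = 98.0 dB SPL.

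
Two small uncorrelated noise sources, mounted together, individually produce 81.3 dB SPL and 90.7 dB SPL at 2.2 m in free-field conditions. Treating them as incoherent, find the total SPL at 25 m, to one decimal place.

Combined at 2.2 m: 10·log₁₀(10^(81.3/10)+10^(90.7/10)) = 91.17 dB SPL.
Then apply −20·log₁₀(25/2.2) = -21.11 dB → 70.1 dB SPL.

70.1 dB SPL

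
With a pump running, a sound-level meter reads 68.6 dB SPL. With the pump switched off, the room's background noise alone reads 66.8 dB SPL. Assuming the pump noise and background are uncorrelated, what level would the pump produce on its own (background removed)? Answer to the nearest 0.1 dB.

63.9 dB SPL

Background correction is a power subtraction:
L_src = 10·log₁₀(10^(68.6/10) − 10^(66.8/10)) = 10·log₁₀(2458000) = 63.9 dB SPL.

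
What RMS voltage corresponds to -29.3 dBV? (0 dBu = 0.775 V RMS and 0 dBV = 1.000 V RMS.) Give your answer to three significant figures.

V = 1.000 V × 10^(-29.3/20).
= 1.000 × 0.03428 = 0.0343 V.

0.0343 V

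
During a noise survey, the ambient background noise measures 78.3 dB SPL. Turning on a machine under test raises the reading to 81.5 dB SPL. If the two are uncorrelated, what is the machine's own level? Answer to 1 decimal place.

78.7 dB SPL

Remove the background by subtracting linear intensities:
L_src = 10·log₁₀(10^(81.5/10) − 10^(78.3/10)) = 10·log₁₀(73650000) = 78.7 dB SPL.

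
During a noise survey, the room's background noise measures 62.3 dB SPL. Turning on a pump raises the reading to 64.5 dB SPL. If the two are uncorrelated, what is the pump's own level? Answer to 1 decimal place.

60.5 dB SPL

Remove the background by subtracting linear intensities:
L_src = 10·log₁₀(10^(64.5/10) − 10^(62.3/10)) = 10·log₁₀(1120000) = 60.5 dB SPL.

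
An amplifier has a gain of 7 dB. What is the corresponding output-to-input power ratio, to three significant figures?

Power ratio = 10^(dB/10).
10^(7/10) = 10^(0.7000) = 5.01.

5.01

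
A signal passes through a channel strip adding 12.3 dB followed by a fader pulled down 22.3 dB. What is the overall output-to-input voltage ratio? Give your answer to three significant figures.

0.316

Net gain = 12.3 + (−22.3) = -10.0 dB.
Voltage ratio = 10^(-10.0/20) = 0.316.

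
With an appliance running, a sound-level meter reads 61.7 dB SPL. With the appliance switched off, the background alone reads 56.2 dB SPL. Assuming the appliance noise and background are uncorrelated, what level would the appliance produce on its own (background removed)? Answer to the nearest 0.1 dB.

Background correction is a power subtraction:
L_src = 10·log₁₀(10^(61.7/10) − 10^(56.2/10)) = 10·log₁₀(1062000) = 60.3 dB SPL.

60.3 dB SPL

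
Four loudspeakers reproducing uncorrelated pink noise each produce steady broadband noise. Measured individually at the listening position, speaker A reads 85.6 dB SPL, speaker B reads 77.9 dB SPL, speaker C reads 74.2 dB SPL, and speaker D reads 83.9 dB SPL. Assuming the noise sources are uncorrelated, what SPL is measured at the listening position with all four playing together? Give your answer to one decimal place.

Incoherent sources sum as intensities:
L_total = 10·log₁₀(10^(85.6/10) + 10^(77.9/10) + 10^(74.2/10) + 10^(83.9/10)) = 10·log₁₀(696500000) = 88.4 dB SPL.

88.4 dB SPL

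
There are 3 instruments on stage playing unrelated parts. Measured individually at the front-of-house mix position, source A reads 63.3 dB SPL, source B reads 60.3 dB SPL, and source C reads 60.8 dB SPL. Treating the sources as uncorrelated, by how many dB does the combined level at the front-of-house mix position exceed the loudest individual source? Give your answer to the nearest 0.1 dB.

Incoherent sources sum as intensities:
L_total = 10·log₁₀(10^(63.3/10) + 10^(60.3/10) + 10^(60.8/10)) = 66.45 dB SPL.
Excess over the loudest (63.3 dB): 66.45 − 63.3 = 3.1 dB.

3.1 dB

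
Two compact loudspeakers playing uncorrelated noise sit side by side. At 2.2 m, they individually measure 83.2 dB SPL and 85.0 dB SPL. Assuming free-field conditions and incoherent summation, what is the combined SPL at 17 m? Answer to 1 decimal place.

69.4 dB SPL

Combined at 2.2 m: 10·log₁₀(10^(83.2/10)+10^(85.0/10)) = 87.20 dB SPL.
Then apply −20·log₁₀(17/2.2) = -17.76 dB → 69.4 dB SPL.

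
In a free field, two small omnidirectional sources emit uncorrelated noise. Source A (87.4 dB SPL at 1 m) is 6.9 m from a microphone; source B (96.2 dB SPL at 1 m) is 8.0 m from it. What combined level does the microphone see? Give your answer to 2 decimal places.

78.85 dB SPL

At the listener: L_A = 87.4 − 20·log₁₀(6.9) = 70.623 dB; L_B = 96.2 − 20·log₁₀(8.0) = 78.138 dB.
Combined: 10·log₁₀(10^(70.623/10)+10^(78.138/10)) = 78.85 dB SPL.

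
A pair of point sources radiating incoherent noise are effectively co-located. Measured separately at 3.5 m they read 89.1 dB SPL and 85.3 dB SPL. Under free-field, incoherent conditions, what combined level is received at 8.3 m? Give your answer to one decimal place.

Combined at 3.5 m: 10·log₁₀(10^(89.1/10)+10^(85.3/10)) = 90.61 dB SPL.
Then apply −20·log₁₀(8.3/3.5) = -7.50 dB → 83.1 dB SPL.

83.1 dB SPL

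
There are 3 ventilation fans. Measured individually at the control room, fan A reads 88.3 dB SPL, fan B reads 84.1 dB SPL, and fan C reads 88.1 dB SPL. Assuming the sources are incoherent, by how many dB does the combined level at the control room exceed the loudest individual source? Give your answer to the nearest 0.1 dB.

3.7 dB

Uncorrelated sources add in intensity (power), not in dB.
L_total = 10·log₁₀(10^(88.3/10) + 10^(84.1/10) + 10^(88.1/10)) = 91.98 dB SPL.
Excess over the loudest (88.3 dB): 91.98 − 88.3 = 3.7 dB.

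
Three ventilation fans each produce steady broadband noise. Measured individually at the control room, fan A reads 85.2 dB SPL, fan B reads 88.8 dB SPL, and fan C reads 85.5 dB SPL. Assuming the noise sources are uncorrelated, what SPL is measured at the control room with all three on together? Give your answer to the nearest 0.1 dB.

Add the sources as powers (linear), then convert back to dB:
L_total = 10·log₁₀(10^(85.2/10) + 10^(88.8/10) + 10^(85.5/10)) = 10·log₁₀(1445000000) = 91.6 dB SPL.

91.6 dB SPL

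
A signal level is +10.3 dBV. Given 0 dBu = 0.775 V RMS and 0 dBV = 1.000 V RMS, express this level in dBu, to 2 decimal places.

+12.51 dBu

The offset between the scales is 20·log₁₀(0.775/1.000) = −2.214 dB.
So dBu = +10.3 + 2.214 = +12.51 dBu.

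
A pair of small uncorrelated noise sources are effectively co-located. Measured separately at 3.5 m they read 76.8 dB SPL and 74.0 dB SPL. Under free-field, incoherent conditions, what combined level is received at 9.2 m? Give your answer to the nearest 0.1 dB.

Combined at 3.5 m: 10·log₁₀(10^(76.8/10)+10^(74.0/10)) = 78.63 dB SPL.
Then apply −20·log₁₀(9.2/3.5) = -8.39 dB → 70.2 dB SPL.

70.2 dB SPL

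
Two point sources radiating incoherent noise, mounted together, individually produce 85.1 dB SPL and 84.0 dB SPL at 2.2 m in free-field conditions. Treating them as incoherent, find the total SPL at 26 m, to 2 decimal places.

66.14 dB SPL

Combined at 2.2 m: 10·log₁₀(10^(85.1/10)+10^(84.0/10)) = 87.595 dB SPL.
Then apply −20·log₁₀(26/2.2) = -21.451 dB → 66.14 dB SPL.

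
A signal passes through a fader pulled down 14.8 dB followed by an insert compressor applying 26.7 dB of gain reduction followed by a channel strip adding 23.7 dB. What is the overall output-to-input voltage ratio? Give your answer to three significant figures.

Net gain = (−14.8) + (−26.7) + 23.7 = -17.8 dB.
Voltage ratio = 10^(-17.8/20) = 0.129.

0.129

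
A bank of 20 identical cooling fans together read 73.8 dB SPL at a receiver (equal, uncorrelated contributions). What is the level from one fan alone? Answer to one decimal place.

60.8 dB SPL

20 equal incoherent sources add 10·log₁₀(20) = 13.01 dB over one source.
L_one = 73.8 − 13.01 = 60.8 dB SPL.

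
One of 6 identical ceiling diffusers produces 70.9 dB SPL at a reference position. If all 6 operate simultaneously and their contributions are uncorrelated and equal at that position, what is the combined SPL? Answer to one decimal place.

78.7 dB SPL

6 equal incoherent sources raise the level by 10·log₁₀(6) = 7.78 dB.
L_total = 70.9 + 7.78 = 78.7 dB SPL.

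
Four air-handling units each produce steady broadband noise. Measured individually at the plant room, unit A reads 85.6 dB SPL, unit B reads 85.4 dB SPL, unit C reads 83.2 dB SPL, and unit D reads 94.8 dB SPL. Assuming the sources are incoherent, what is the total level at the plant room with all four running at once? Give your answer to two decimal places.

Incoherent sources sum as intensities:
L_total = 10·log₁₀(10^(85.6/10) + 10^(85.4/10) + 10^(83.2/10) + 10^(94.8/10)) = 10·log₁₀(3939000000) = 95.95 dB SPL.

95.95 dB SPL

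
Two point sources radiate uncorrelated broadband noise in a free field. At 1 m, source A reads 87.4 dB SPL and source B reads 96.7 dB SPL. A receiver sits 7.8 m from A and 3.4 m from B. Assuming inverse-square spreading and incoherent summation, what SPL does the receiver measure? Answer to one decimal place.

86.2 dB SPL

At the listener: L_A = 87.4 − 20·log₁₀(7.8) = 69.56 dB; L_B = 96.7 − 20·log₁₀(3.4) = 86.07 dB.
Combined: 10·log₁₀(10^(69.56/10)+10^(86.07/10)) = 86.2 dB SPL.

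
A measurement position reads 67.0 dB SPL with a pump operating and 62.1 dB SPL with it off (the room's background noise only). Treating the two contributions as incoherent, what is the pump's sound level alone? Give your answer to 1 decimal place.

Subtract intensities: L_src = 10·log₁₀(10^(L_total/10) − 10^(L_bg/10)).
L_src = 10·log₁₀(10^(67.0/10) − 10^(62.1/10)) = 10·log₁₀(3390000) = 65.3 dB SPL.

65.3 dB SPL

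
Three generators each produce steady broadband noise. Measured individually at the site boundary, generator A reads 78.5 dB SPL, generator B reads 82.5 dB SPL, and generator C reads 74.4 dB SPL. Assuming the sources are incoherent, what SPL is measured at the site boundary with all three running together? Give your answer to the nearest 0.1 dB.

Uncorrelated sources add in intensity (power), not in dB.
L_total = 10·log₁₀(10^(78.5/10) + 10^(82.5/10) + 10^(74.4/10)) = 10·log₁₀(276200000) = 84.4 dB SPL.

84.4 dB SPL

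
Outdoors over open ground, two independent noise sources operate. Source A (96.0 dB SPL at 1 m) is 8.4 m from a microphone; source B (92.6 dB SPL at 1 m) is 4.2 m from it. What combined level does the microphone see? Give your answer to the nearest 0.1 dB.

82.0 dB SPL

At the listener: L_A = 96.0 − 20·log₁₀(8.4) = 77.51 dB; L_B = 92.6 − 20·log₁₀(4.2) = 80.14 dB.
Combined: 10·log₁₀(10^(77.51/10)+10^(80.14/10)) = 82.0 dB SPL.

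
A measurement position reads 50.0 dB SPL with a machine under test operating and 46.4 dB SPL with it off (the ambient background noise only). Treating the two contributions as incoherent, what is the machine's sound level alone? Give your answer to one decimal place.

Remove the background by subtracting linear intensities:
L_src = 10·log₁₀(10^(50.0/10) − 10^(46.4/10)) = 10·log₁₀(56350) = 47.5 dB SPL.

47.5 dB SPL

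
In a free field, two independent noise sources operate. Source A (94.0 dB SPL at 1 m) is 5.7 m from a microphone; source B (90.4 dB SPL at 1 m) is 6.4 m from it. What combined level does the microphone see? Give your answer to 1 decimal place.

At the listener: L_A = 94.0 − 20·log₁₀(5.7) = 78.88 dB; L_B = 90.4 − 20·log₁₀(6.4) = 74.28 dB.
Combined: 10·log₁₀(10^(78.88/10)+10^(74.28/10)) = 80.2 dB SPL.

80.2 dB SPL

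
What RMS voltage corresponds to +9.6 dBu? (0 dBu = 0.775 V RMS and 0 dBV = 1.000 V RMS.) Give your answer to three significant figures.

V = 0.775 V × 10^(+9.6/20).
= 0.775 × 3.020 = 2.34 V.

2.34 V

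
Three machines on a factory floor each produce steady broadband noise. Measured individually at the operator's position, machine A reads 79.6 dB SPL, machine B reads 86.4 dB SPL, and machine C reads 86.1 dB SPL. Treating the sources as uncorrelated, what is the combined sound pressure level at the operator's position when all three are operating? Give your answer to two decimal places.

Uncorrelated sources add in intensity (power), not in dB.
L_total = 10·log₁₀(10^(79.6/10) + 10^(86.4/10) + 10^(86.1/10)) = 10·log₁₀(935100000) = 89.71 dB SPL.

89.71 dB SPL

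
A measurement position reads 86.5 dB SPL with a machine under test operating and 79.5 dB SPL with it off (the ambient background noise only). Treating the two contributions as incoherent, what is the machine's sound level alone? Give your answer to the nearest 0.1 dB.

85.5 dB SPL

Subtract intensities: L_src = 10·log₁₀(10^(L_total/10) − 10^(L_bg/10)).
L_src = 10·log₁₀(10^(86.5/10) − 10^(79.5/10)) = 10·log₁₀(357600000) = 85.5 dB SPL.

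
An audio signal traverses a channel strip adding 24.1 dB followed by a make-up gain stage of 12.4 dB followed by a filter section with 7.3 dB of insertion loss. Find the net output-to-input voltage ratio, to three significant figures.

28.8

Net gain = 24.1 + 12.4 + (−7.3) = 29.2 dB.
Voltage ratio = 10^(29.2/20) = 28.8.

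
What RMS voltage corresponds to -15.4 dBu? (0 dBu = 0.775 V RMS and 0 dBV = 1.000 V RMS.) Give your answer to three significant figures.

0.132 V

V = 0.775 V × 10^(-15.4/20).
= 0.775 × 0.1698 = 0.132 V.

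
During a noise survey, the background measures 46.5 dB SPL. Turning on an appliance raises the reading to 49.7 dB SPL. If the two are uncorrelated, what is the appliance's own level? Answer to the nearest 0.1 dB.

46.9 dB SPL

Background correction is a power subtraction:
L_src = 10·log₁₀(10^(49.7/10) − 10^(46.5/10)) = 10·log₁₀(48660) = 46.9 dB SPL.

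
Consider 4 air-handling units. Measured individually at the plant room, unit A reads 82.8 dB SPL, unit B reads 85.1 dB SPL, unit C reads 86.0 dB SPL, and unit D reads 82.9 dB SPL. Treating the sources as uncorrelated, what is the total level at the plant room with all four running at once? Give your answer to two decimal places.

90.44 dB SPL

Incoherent sources sum as intensities:
L_total = 10·log₁₀(10^(82.8/10) + 10^(85.1/10) + 10^(86.0/10) + 10^(82.9/10)) = 10·log₁₀(1107000000) = 90.44 dB SPL.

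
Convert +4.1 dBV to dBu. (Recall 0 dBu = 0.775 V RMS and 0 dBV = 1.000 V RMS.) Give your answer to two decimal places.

The offset between the scales is 20·log₁₀(0.775/1.000) = −2.214 dB.
So dBu = +4.1 + 2.214 = +6.31 dBu.

+6.31 dBu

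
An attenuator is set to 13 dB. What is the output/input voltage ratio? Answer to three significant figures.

Voltage ratio = 10^(dB/20).
10^(-13/20) = 10^(-0.6500) = 0.224.

0.224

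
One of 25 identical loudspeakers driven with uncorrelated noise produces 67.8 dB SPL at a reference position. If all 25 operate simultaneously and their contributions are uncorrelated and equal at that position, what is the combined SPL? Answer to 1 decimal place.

25 equal incoherent sources raise the level by 10·log₁₀(25) = 13.98 dB.
L_total = 67.8 + 13.98 = 81.8 dB SPL.

81.8 dB SPL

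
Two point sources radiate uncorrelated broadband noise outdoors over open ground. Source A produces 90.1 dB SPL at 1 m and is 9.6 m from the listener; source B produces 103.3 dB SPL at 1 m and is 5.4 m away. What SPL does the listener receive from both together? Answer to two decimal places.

At the listener: L_A = 90.1 − 20·log₁₀(9.6) = 70.455 dB; L_B = 103.3 − 20·log₁₀(5.4) = 88.652 dB.
Combined: 10·log₁₀(10^(70.455/10)+10^(88.652/10)) = 88.72 dB SPL.

88.72 dB SPL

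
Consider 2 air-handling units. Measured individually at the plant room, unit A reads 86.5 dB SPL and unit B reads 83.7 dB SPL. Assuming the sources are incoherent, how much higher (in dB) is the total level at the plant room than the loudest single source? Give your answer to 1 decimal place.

1.8 dB

Incoherent sources sum as intensities:
L_total = 10·log₁₀(10^(86.5/10) + 10^(83.7/10)) = 88.33 dB SPL.
Excess over the loudest (86.5 dB): 88.33 − 86.5 = 1.8 dB.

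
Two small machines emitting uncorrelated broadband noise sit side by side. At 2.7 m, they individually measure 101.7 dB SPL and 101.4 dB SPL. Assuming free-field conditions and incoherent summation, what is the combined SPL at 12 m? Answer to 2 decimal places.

91.61 dB SPL

Combined at 2.7 m: 10·log₁₀(10^(101.7/10)+10^(101.4/10)) = 104.563 dB SPL.
Then apply −20·log₁₀(12/2.7) = -12.956 dB → 91.61 dB SPL.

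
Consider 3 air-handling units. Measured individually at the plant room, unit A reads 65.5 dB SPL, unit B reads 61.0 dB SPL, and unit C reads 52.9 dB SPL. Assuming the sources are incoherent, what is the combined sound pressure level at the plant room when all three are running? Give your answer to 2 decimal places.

Incoherent sources sum as intensities:
L_total = 10·log₁₀(10^(65.5/10) + 10^(61.0/10) + 10^(52.9/10)) = 10·log₁₀(5002000) = 66.99 dB SPL.

66.99 dB SPL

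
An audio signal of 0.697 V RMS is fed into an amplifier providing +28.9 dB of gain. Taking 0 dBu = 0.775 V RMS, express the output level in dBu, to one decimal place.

Input level: 20·log₁₀(0.697/0.775) = -0.92 dBu.
Output: -0.92 + 28.9 = +28.0 dBu.

+28.0 dBu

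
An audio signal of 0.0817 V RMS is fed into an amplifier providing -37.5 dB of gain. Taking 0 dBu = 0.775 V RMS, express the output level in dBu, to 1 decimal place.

Input level: 20·log₁₀(0.0817/0.775) = -19.54 dBu.
Output: -19.54 − 37.5 = -57.0 dBu.

-57.0 dBu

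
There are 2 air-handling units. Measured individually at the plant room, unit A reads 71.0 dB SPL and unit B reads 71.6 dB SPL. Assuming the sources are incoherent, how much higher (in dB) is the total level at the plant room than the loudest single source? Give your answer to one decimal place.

2.7 dB

Add the sources as powers (linear), then convert back to dB:
L_total = 10·log₁₀(10^(71.0/10) + 10^(71.6/10)) = 74.32 dB SPL.
Excess over the loudest (71.6 dB): 74.32 − 71.6 = 2.7 dB.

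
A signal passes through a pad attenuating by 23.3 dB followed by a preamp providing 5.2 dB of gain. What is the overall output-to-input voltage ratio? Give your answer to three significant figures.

0.124

Net gain = (−23.3) + 5.2 = -18.1 dB.
Voltage ratio = 10^(-18.1/20) = 0.124.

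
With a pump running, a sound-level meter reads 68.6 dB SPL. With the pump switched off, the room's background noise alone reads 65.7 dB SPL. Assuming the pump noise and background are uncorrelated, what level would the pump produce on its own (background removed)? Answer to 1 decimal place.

Background correction is a power subtraction:
L_src = 10·log₁₀(10^(68.6/10) − 10^(65.7/10)) = 10·log₁₀(3529000) = 65.5 dB SPL.

65.5 dB SPL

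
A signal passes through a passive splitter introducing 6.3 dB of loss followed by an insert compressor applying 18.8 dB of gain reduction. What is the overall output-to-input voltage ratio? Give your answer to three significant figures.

0.0556

Net gain = (−6.3) + (−18.8) = -25.1 dB.
Voltage ratio = 10^(-25.1/20) = 0.0556.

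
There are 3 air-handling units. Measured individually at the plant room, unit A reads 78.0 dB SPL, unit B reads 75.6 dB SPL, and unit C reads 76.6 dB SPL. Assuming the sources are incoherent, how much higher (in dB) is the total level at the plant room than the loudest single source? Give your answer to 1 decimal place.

3.6 dB

Uncorrelated sources add in intensity (power), not in dB.
L_total = 10·log₁₀(10^(78.0/10) + 10^(75.6/10) + 10^(76.6/10)) = 81.62 dB SPL.
Excess over the loudest (78.0 dB): 81.62 − 78.0 = 3.6 dB.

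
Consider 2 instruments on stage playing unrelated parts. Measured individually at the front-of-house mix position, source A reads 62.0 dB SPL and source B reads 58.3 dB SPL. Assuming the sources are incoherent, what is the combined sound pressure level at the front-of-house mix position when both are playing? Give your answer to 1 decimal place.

63.5 dB SPL

Add the sources as powers (linear), then convert back to dB:
L_total = 10·log₁₀(10^(62.0/10) + 10^(58.3/10)) = 10·log₁₀(2261000) = 63.5 dB SPL.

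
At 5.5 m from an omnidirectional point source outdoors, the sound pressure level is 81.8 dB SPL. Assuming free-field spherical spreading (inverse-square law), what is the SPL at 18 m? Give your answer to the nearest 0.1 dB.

Free-field point source: level drops by 20·log₁₀ of the distance ratio.
ΔL = −20·log₁₀(18/5.5) = -10.30 dB, so L₂ = 81.8 + (-10.30) = 71.5 dB SPL.

71.5 dB SPL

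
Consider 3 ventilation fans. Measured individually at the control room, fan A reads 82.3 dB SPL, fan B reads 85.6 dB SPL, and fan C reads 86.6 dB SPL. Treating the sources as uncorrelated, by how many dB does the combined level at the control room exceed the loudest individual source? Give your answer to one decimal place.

Add the sources as powers (linear), then convert back to dB:
L_total = 10·log₁₀(10^(82.3/10) + 10^(85.6/10) + 10^(86.6/10)) = 89.96 dB SPL.
Excess over the loudest (86.6 dB): 89.96 − 86.6 = 3.4 dB.

3.4 dB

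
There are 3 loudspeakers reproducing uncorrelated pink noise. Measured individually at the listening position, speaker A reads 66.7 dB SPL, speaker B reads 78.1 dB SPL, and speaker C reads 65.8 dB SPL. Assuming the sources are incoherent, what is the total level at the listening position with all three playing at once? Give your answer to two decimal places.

Uncorrelated sources add in intensity (power), not in dB.
L_total = 10·log₁₀(10^(66.7/10) + 10^(78.1/10) + 10^(65.8/10)) = 10·log₁₀(73040000) = 78.64 dB SPL.

78.64 dB SPL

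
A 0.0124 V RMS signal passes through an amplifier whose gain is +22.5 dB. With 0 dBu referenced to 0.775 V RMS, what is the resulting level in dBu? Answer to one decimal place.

-13.4 dBu

Input level: 20·log₁₀(0.0124/0.775) = -35.92 dBu.
Output: -35.92 + 22.5 = -13.4 dBu.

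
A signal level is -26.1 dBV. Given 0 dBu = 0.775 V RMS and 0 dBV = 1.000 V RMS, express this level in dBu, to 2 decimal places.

-23.89 dBu

The offset between the scales is 20·log₁₀(0.775/1.000) = −2.214 dB.
So dBu = -26.1 + 2.214 = -23.89 dBu.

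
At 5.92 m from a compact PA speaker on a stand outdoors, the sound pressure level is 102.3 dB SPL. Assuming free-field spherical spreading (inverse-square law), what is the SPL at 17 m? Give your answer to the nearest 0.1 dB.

93.1 dB SPL

Free-field point source: level drops by 20·log₁₀ of the distance ratio.
ΔL = −20·log₁₀(17/5.92) = -9.16 dB, so L₂ = 102.3 + (-9.16) = 93.1 dB SPL.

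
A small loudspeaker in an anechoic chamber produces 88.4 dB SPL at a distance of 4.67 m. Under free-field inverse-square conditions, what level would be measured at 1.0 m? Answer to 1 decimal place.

101.8 dB SPL

Free-field point source: level drops by 20·log₁₀ of the distance ratio.
ΔL = −20·log₁₀(1.0/4.67) = 13.39 dB, so L₂ = 88.4 + (13.39) = 101.8 dB SPL.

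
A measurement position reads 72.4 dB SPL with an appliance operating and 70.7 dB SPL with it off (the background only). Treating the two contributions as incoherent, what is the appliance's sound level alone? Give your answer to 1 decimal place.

67.5 dB SPL

Background correction is a power subtraction:
L_src = 10·log₁₀(10^(72.4/10) − 10^(70.7/10)) = 10·log₁₀(5629000) = 67.5 dB SPL.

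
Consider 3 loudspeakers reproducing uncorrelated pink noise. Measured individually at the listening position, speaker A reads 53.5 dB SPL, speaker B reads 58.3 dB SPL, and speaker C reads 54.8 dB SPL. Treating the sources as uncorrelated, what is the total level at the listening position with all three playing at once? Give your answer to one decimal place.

Uncorrelated sources add in intensity (power), not in dB.
L_total = 10·log₁₀(10^(53.5/10) + 10^(58.3/10) + 10^(54.8/10)) = 10·log₁₀(1202000) = 60.8 dB SPL.

60.8 dB SPL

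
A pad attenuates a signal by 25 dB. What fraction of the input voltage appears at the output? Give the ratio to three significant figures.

0.0562

Voltage ratio = 10^(dB/20).
10^(-25/20) = 10^(-1.250) = 0.0562.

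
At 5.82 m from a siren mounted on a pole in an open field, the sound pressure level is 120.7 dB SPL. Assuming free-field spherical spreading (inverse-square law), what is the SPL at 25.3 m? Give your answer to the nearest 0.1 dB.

For a point source in a free field, ΔL = −20·log₁₀(d₂/d₁).
ΔL = −20·log₁₀(25.3/5.82) = -12.76 dB, so L₂ = 120.7 + (-12.76) = 107.9 dB SPL.

107.9 dB SPL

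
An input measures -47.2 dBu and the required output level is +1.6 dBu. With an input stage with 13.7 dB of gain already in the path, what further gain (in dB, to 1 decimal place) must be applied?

The required make-up gain is the shortfall in the dB sum.
G = +1.6 − (-47.2) − 13.7 = 35.1 dB.

35.1 dB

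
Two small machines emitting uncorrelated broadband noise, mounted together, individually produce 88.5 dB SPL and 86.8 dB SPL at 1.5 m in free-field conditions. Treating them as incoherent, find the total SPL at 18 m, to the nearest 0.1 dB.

69.2 dB SPL

Combined at 1.5 m: 10·log₁₀(10^(88.5/10)+10^(86.8/10)) = 90.74 dB SPL.
Then apply −20·log₁₀(18/1.5) = -21.58 dB → 69.2 dB SPL.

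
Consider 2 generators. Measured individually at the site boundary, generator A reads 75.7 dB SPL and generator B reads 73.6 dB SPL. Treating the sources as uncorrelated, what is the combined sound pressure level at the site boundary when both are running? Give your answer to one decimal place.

Incoherent sources sum as intensities:
L_total = 10·log₁₀(10^(75.7/10) + 10^(73.6/10)) = 10·log₁₀(60060000) = 77.8 dB SPL.

77.8 dB SPL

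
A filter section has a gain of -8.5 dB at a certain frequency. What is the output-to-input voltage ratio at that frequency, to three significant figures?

0.376

Voltage ratio = 10^(dB/20).
10^(-8.5/20) = 10^(-0.4250) = 0.376.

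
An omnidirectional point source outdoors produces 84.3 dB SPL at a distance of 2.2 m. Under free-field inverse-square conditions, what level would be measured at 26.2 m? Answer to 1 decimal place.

62.8 dB SPL

For a point source in a free field, ΔL = −20·log₁₀(d₂/d₁).
ΔL = −20·log₁₀(26.2/2.2) = -21.52 dB, so L₂ = 84.3 + (-21.52) = 62.8 dB SPL.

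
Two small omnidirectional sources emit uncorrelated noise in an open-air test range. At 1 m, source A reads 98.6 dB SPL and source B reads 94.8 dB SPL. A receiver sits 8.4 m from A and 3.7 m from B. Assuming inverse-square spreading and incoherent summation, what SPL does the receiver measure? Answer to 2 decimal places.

85.10 dB SPL

At the listener: L_A = 98.6 − 20·log₁₀(8.4) = 80.114 dB; L_B = 94.8 − 20·log₁₀(3.7) = 83.436 dB.
Combined: 10·log₁₀(10^(80.114/10)+10^(83.436/10)) = 85.10 dB SPL.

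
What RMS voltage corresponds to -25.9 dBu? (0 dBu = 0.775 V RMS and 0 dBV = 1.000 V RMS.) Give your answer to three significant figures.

V = 0.775 V × 10^(-25.9/20).
= 0.775 × 0.05070 = 0.0393 V.

0.0393 V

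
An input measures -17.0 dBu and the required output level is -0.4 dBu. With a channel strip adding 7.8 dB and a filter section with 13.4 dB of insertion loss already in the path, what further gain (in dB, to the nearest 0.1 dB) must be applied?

The required make-up gain is the shortfall in the dB sum.
G = -0.4 − (-17.0) − 7.8 + 13.4 = 22.2 dB.

22.2 dB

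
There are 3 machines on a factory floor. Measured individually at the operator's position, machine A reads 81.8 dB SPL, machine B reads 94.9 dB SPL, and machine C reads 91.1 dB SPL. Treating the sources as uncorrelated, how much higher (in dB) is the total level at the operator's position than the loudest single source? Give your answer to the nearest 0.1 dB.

1.7 dB

Uncorrelated sources add in intensity (power), not in dB.
L_total = 10·log₁₀(10^(81.8/10) + 10^(94.9/10) + 10^(91.1/10)) = 96.56 dB SPL.
Excess over the loudest (94.9 dB): 96.56 − 94.9 = 1.7 dB.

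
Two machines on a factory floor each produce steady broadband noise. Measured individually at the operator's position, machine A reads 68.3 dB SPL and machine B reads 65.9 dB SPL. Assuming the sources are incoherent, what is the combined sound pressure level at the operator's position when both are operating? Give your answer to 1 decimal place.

70.3 dB SPL

Add the sources as powers (linear), then convert back to dB:
L_total = 10·log₁₀(10^(68.3/10) + 10^(65.9/10)) = 10·log₁₀(10650000) = 70.3 dB SPL.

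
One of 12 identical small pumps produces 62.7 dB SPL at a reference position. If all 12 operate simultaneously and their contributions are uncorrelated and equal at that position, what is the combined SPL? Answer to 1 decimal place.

12 equal incoherent sources raise the level by 10·log₁₀(12) = 10.79 dB.
L_total = 62.7 + 10.79 = 73.5 dB SPL.

73.5 dB SPL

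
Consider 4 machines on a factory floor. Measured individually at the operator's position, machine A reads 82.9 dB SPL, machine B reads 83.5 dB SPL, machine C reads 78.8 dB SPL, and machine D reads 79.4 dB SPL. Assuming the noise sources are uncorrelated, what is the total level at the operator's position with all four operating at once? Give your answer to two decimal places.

87.65 dB SPL

Uncorrelated sources add in intensity (power), not in dB.
L_total = 10·log₁₀(10^(82.9/10) + 10^(83.5/10) + 10^(78.8/10) + 10^(79.4/10)) = 10·log₁₀(581800000) = 87.65 dB SPL.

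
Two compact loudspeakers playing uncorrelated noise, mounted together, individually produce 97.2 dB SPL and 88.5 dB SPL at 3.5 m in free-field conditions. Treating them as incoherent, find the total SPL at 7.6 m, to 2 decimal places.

91.01 dB SPL

Combined at 3.5 m: 10·log₁₀(10^(97.2/10)+10^(88.5/10)) = 97.750 dB SPL.
Then apply −20·log₁₀(7.6/3.5) = -6.735 dB → 91.01 dB SPL.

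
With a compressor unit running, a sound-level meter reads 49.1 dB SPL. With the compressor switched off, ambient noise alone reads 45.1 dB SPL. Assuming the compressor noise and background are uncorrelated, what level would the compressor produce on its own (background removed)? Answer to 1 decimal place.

Subtract intensities: L_src = 10·log₁₀(10^(L_total/10) − 10^(L_bg/10)).
L_src = 10·log₁₀(10^(49.1/10) − 10^(45.1/10)) = 10·log₁₀(48920) = 46.9 dB SPL.

46.9 dB SPL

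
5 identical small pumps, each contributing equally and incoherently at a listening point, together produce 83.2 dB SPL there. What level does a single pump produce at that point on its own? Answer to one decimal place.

76.2 dB SPL

5 equal incoherent sources add 10·log₁₀(5) = 6.99 dB over one source.
L_one = 83.2 − 6.99 = 76.2 dB SPL.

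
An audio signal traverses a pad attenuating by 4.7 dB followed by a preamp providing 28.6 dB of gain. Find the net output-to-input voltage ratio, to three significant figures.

Net gain = (−4.7) + 28.6 = 23.9 dB.
Voltage ratio = 10^(23.9/20) = 15.7.

15.7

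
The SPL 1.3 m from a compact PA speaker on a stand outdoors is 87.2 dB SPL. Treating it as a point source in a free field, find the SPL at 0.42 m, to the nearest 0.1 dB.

97.0 dB SPL

Inverse-square spreading gives ΔL = −20·log₁₀(d₂/d₁).
ΔL = −20·log₁₀(0.42/1.3) = 9.81 dB, so L₂ = 87.2 + (9.81) = 97.0 dB SPL.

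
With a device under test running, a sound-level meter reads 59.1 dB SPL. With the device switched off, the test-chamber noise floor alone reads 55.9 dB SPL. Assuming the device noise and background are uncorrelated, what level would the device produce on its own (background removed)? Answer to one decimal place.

56.3 dB SPL

Subtract intensities: L_src = 10·log₁₀(10^(L_total/10) − 10^(L_bg/10)).
L_src = 10·log₁₀(10^(59.1/10) − 10^(55.9/10)) = 10·log₁₀(423800) = 56.3 dB SPL.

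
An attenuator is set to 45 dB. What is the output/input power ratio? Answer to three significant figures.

Power ratio = 10^(dB/10).
10^(-45/10) = 10^(-4.500) = 0.0000316.

0.0000316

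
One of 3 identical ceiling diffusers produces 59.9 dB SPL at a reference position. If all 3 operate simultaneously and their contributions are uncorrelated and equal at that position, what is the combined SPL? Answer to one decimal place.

3 equal incoherent sources raise the level by 10·log₁₀(3) = 4.77 dB.
L_total = 59.9 + 4.77 = 64.7 dB SPL.

64.7 dB SPL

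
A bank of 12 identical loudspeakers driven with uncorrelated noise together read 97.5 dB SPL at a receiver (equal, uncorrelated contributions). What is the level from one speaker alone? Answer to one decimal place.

12 equal incoherent sources add 10·log₁₀(12) = 10.79 dB over one source.
L_one = 97.5 − 10.79 = 86.7 dB SPL.

86.7 dB SPL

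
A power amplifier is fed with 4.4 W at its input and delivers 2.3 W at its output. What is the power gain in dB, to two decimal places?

-2.82 dB

Power ratio → dB uses the 10·log₁₀ form:
10·log₁₀(2.3/4.4) = 10·log₁₀(0.5227) = -2.82 dB.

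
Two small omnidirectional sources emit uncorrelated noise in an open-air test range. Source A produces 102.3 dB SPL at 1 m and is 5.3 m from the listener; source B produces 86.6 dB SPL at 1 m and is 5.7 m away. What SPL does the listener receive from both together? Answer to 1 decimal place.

At the listener: L_A = 102.3 − 20·log₁₀(5.3) = 87.81 dB; L_B = 86.6 − 20·log₁₀(5.7) = 71.48 dB.
Combined: 10·log₁₀(10^(87.81/10)+10^(71.48/10)) = 87.9 dB SPL.

87.9 dB SPL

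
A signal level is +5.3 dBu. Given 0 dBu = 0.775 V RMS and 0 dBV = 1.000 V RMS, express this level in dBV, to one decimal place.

The offset between the scales is 20·log₁₀(0.775/1.000) = −2.214 dB.
So dBV = +5.3 − 2.214 = +3.1 dBV.

+3.1 dBV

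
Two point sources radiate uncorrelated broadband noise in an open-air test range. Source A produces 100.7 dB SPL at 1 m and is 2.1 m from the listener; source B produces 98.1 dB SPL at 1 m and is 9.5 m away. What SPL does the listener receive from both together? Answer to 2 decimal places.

At the listener: L_A = 100.7 − 20·log₁₀(2.1) = 94.256 dB; L_B = 98.1 − 20·log₁₀(9.5) = 78.546 dB.
Combined: 10·log₁₀(10^(94.256/10)+10^(78.546/10)) = 94.37 dB SPL.

94.37 dB SPL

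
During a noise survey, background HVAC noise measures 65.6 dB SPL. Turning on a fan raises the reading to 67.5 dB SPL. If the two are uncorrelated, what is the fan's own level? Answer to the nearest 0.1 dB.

Subtract intensities: L_src = 10·log₁₀(10^(L_total/10) − 10^(L_bg/10)).
L_src = 10·log₁₀(10^(67.5/10) − 10^(65.6/10)) = 10·log₁₀(1993000) = 63.0 dB SPL.

63.0 dB SPL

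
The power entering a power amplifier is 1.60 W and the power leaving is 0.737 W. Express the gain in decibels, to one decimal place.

-3.4 dB

Power ratio → dB uses the 10·log₁₀ form:
10·log₁₀(0.737/1.60) = 10·log₁₀(0.4606) = -3.4 dB.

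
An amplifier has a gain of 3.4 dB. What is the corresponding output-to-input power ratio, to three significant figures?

2.19

Power ratio = 10^(dB/10).
10^(3.4/10) = 10^(0.3400) = 2.19.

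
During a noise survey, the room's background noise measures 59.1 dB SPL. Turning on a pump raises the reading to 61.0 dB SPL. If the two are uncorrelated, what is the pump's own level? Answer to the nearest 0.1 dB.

Background correction is a power subtraction:
L_src = 10·log₁₀(10^(61.0/10) − 10^(59.1/10)) = 10·log₁₀(446100) = 56.5 dB SPL.

56.5 dB SPL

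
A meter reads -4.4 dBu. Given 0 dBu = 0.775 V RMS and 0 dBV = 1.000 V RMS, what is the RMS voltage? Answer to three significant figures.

0.467 V

V = 0.775 V × 10^(-4.4/20).
= 0.775 × 0.6026 = 0.467 V.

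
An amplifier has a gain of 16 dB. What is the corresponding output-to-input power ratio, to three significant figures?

39.8

Power ratio = 10^(dB/10).
10^(16/10) = 10^(1.600) = 39.8.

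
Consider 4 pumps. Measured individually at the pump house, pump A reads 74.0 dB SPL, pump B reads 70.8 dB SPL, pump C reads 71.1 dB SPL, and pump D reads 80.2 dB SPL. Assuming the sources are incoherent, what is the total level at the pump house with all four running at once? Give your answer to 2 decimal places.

Uncorrelated sources add in intensity (power), not in dB.
L_total = 10·log₁₀(10^(74.0/10) + 10^(70.8/10) + 10^(71.1/10) + 10^(80.2/10)) = 10·log₁₀(154700000) = 81.90 dB SPL.

81.90 dB SPL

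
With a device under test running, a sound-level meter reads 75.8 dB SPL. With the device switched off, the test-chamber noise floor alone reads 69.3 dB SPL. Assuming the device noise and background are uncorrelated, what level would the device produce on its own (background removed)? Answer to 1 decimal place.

74.7 dB SPL

Background correction is a power subtraction:
L_src = 10·log₁₀(10^(75.8/10) − 10^(69.3/10)) = 10·log₁₀(29510000) = 74.7 dB SPL.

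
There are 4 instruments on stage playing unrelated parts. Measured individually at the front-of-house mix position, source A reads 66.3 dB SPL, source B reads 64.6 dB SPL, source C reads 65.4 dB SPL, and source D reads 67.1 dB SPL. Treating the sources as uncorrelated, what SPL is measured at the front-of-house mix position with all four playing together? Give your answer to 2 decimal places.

71.97 dB SPL

Add the sources as powers (linear), then convert back to dB:
L_total = 10·log₁₀(10^(66.3/10) + 10^(64.6/10) + 10^(65.4/10) + 10^(67.1/10)) = 10·log₁₀(15750000) = 71.97 dB SPL.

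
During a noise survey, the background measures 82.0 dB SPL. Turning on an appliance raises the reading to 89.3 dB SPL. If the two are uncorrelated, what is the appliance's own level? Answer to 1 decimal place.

Subtract intensities: L_src = 10·log₁₀(10^(L_total/10) − 10^(L_bg/10)).
L_src = 10·log₁₀(10^(89.3/10) − 10^(82.0/10)) = 10·log₁₀(692600000) = 88.4 dB SPL.

88.4 dB SPL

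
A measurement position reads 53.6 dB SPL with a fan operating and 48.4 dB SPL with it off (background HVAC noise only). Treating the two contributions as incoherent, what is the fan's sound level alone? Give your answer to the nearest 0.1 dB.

Subtract intensities: L_src = 10·log₁₀(10^(L_total/10) − 10^(L_bg/10)).
L_src = 10·log₁₀(10^(53.6/10) − 10^(48.4/10)) = 10·log₁₀(159900) = 52.0 dB SPL.

52.0 dB SPL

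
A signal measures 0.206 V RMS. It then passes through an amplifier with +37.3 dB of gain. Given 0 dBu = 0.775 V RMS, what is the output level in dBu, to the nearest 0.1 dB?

Input level: 20·log₁₀(0.206/0.775) = -11.51 dBu.
Output: -11.51 + 37.3 = +25.8 dBu.

+25.8 dBu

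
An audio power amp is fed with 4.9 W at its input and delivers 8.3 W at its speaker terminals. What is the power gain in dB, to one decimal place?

Power ratio → dB uses the 10·log₁₀ form:
10·log₁₀(8.3/4.9) = 10·log₁₀(1.694) = 2.3 dB.

2.3 dB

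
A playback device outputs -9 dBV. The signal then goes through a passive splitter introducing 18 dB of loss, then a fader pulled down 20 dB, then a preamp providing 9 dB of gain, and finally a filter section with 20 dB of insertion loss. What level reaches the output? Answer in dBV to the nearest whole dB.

In dB, series stages simply add:
-9 − 18 − 20 + 9 − 20 = -58 dBV.

-58 dBV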